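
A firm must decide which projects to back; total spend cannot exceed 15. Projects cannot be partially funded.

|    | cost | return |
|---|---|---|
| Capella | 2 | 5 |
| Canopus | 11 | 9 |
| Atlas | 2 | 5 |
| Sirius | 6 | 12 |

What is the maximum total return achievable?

Treat it as a binary knapsack problem.
Allowing fractional choices, the relaxed optimum would be about 26.1, but projects are indivisible.
Capella + Atlas + Sirius: cost 2 + 2 + 6 = 10 ≤ 15, return 5 + 5 + 12 = 22.
Capella + Sirius: cost 2 + 6 = 8 ≤ 15, return 5 + 12 = 17.
Capella + Canopus + Atlas: cost 2 + 11 + 2 = 15 ≤ 15, return 5 + 9 + 5 = 19.
Best is Capella, Atlas, and Sirius with total return 22.

22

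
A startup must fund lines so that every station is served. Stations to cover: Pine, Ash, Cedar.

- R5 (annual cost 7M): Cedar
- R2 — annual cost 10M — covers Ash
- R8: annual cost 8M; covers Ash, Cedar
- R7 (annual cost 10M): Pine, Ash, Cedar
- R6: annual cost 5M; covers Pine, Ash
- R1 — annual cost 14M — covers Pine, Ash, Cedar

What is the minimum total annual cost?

10

The greedy cost-per-new-station heuristic would pick R6 and R5 for 12, but a cheaper cover exists.
R7 alone covers Pine, Ash, Cedar — every station.
Total annual cost: 10.
No cover costs less than 10.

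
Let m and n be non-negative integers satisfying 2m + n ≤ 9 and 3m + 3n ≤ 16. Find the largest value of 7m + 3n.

31

(m,n)=(4,1) is feasible, giving 31.
(m,n)=(4,0) is feasible, giving 28.
(m,n)=(3,2) is feasible, giving 27.
(m,n)=(3,1) is feasible, giving 24.
No feasible integer point exceeds 31.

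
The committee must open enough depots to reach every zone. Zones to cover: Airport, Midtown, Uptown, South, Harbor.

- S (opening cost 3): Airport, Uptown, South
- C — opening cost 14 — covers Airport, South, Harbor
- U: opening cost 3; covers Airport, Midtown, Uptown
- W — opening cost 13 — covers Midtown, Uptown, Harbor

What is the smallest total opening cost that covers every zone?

Choose S and W: together they cover Airport, Midtown, Uptown, South, Harbor — every zone.
Total opening cost: 3 + 13 = 16.

16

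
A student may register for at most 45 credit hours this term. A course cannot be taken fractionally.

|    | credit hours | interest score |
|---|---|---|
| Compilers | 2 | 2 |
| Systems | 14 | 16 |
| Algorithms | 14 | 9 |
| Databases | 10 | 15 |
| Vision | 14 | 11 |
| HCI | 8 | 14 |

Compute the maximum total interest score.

Take Compilers, Systems, Databases, and HCI: credit hours 2 + 14 + 10 + 8 = 34 ≤ 45, interest score 2 + 16 + 15 + 14 = 47.
No other feasible combination does better.

47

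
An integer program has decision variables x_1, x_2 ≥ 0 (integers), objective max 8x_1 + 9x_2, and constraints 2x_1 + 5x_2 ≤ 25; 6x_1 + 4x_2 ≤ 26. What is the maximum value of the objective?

The continuous relaxation peaks at (1.36, 4.45) with value 51.00; rounding to a feasible lattice point costs some objective.
(x_1,x_2)=(0,5): 2·0+5·5=25≤25, 6·0+4·5=20≤26, objective 45.
(x_1,x_2)=(1,4): 2·1+5·4=22≤25, 6·1+4·4=22≤26, objective 44.
No feasible integer point exceeds 45.

45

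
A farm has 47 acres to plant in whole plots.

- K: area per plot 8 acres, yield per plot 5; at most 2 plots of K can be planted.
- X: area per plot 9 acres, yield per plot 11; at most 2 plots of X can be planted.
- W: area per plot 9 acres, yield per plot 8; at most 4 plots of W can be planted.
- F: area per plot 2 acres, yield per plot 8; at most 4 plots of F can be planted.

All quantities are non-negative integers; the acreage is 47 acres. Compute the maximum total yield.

70

1×X, 3×W, and 4×F: area 44 ≤ 47, yield 1·11 + 3·8 + 4·8 = 67.
2×X, 2×W, and 4×F: area 44 ≤ 47, yield 2·11 + 2·8 + 4·8 = 70.
Best is 70.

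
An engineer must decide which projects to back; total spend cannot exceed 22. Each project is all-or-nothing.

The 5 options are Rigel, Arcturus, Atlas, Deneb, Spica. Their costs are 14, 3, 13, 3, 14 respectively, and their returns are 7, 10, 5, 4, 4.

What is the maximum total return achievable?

Allowing fractional choices, the relaxed optimum would be about 21.8, but projects are indivisible.
Rigel + Arcturus + Deneb: cost 14 + 3 + 3 = 20 ≤ 22, return 7 + 10 + 4 = 21.
Arcturus + Atlas + Deneb: cost 3 + 13 + 3 = 19 ≤ 22, return 10 + 5 + 4 = 19.
Best is Rigel, Arcturus, and Deneb with total return 21.

21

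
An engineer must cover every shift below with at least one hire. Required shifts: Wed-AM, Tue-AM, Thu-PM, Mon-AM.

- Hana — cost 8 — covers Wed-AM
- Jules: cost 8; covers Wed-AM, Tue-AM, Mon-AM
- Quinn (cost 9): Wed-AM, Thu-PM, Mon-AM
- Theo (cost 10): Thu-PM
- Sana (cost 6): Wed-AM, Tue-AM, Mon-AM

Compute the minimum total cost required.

Choose Quinn and Sana: together they cover Wed-AM, Tue-AM, Thu-PM, Mon-AM — every shift.
Total cost: 9 + 6 = 15.
No cover costs less than 15.

15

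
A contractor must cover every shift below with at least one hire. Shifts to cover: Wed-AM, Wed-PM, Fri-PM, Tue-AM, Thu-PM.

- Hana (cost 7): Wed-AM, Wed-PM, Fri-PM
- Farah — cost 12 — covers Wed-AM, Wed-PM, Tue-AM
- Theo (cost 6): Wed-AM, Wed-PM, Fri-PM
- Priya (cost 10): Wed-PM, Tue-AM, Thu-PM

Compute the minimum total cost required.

Choose Theo and Priya: together they cover Wed-AM, Wed-PM, Fri-PM, Tue-AM, Thu-PM — every shift.
Total cost: 6 + 10 = 16.
No cover costs less than 16.

16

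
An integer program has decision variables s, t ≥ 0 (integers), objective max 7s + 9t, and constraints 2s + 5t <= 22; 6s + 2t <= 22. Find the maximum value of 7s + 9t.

43

(s,t)=(1,4) is feasible, giving 43.
(s,t)=(2,3) is feasible, giving 41.
No feasible integer point exceeds 43.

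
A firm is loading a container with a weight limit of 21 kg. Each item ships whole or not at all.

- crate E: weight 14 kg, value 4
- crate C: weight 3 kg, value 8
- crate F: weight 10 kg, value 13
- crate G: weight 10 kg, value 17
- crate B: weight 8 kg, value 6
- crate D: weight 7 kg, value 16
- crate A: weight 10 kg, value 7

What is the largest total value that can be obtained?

crate C + crate G + crate D: weight 3 + 10 + 7 = 20 ≤ 21, value 8 + 17 + 16 = 41.
crate C + crate F + crate D: weight 3 + 10 + 7 = 20 ≤ 21, value 8 + 13 + 16 = 37.
crate G + crate D: weight 10 + 7 = 17 ≤ 21, value 17 + 16 = 33.
Best is crate C, crate G, and crate D with total value 41.

41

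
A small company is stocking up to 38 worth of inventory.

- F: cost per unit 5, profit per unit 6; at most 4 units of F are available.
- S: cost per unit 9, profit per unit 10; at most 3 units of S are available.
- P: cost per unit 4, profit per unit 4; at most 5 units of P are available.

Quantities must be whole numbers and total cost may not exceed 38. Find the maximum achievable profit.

This is a bounded integer knapsack.
Take 4×F and 2×S: cost 38 ≤ 38, profit 4·6 + 2·10 = 44.
F has the best ratio (6/5) and is taken to its limit of 4; remaining capacity is filled optimally with the others.

44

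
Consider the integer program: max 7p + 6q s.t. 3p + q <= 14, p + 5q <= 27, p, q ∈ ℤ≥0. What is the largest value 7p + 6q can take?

(p,q)=(3,4): 3·3+1·4=13≤14, 1·3+5·4=23≤27, objective 45.
(p,q)=(2,5): 3·2+1·5=11≤14, 1·2+5·5=27≤27, objective 44.
(p,q)=(3,3): 3·3+1·3=12≤14, 1·3+5·3=18≤27, objective 39.
Maximum is 45 at (p,q)=(3,4).

45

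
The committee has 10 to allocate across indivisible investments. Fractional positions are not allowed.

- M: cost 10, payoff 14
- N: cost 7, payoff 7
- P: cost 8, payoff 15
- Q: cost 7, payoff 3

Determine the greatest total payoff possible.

Take P: cost 8 ≤ 10, payoff 15.
No other feasible combination does better.

15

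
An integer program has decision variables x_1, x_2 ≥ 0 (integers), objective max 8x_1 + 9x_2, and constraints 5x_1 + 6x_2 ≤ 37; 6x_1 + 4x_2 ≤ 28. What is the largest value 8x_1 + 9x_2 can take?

Relaxing integrality, the LP optimum is 56.12 at (x_1,x_2) = (1.25, 5.12), which is not an integer point.
(x_1,x_2)=(0,6): 5·0+6·6=36≤37, 6·0+4·6=24≤28, objective 54.
(x_1,x_2)=(1,5): 5·1+6·5=35≤37, 6·1+4·5=26≤28, objective 53.
(x_1,x_2)=(2,4): 5·2+6·4=34≤37, 6·2+4·4=28≤28, objective 52.
The best lattice point is (0,6), giving 54.

54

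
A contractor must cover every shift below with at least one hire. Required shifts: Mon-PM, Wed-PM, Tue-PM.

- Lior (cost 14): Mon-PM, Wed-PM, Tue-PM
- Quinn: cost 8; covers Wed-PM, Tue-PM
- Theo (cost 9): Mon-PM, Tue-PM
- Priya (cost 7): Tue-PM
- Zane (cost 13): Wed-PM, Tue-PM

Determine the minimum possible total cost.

14

The greedy cost-per-new-shift heuristic would pick Quinn and Theo for 17, but a cheaper cover exists.
Lior alone covers Mon-PM, Wed-PM, Tue-PM — every shift.
Total cost: 14.
No cover costs less than 14.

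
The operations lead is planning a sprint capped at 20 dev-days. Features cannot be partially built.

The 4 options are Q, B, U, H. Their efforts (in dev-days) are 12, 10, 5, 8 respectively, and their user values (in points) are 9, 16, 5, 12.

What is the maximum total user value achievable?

28

B + U: effort 10 + 5 = 15 ≤ 20, user value 16 + 5 = 21.
B + H: effort 10 + 8 = 18 ≤ 20, user value 16 + 12 = 28.
Best is B and H with total user value 28.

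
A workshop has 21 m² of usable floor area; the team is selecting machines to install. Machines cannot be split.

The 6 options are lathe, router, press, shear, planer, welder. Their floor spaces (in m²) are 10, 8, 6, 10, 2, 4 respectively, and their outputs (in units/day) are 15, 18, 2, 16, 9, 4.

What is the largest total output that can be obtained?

This is an integer program with binary decision variables.
Allowing fractional choices, the relaxed optimum would be about 44.5, but machines are indivisible.
router + shear + planer: floor space 8 + 10 + 2 = 20 ≤ 21, output 18 + 16 + 9 = 43.
lathe + router + planer: floor space 10 + 8 + 2 = 20 ≤ 21, output 15 + 18 + 9 = 42.
router + shear: floor space 8 + 10 = 18 ≤ 21, output 18 + 16 = 34.
Best is router, shear, and planer with total output 43.

43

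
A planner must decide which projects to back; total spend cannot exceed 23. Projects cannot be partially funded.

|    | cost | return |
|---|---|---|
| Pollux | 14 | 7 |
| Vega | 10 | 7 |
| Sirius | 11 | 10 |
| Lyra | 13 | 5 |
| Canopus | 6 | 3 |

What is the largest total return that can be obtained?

Allowing fractional choices, the relaxed optimum would be about 18.0, but projects are indivisible.
Vega + Sirius: cost 10 + 11 = 21 ≤ 23, return 7 + 10 = 17.
Sirius + Canopus: cost 11 + 6 = 17 ≤ 23, return 10 + 3 = 13.
Best is Vega and Sirius with total return 17.

17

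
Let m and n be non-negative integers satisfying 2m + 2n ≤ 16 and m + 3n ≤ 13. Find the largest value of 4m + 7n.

(m,n)=(6,2) is feasible, giving 38.
(m,n)=(4,3) is feasible, giving 37.
(m,n)=(7,1) is feasible, giving 35.
Maximum is 38 at (m,n)=(6,2).

38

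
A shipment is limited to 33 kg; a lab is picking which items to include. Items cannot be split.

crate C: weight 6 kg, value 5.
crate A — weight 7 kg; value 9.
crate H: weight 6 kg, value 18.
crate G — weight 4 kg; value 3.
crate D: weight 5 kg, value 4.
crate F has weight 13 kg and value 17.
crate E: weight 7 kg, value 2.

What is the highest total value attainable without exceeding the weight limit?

49

Take crate C, crate A, crate H, and crate F: weight 6 + 7 + 6 + 13 = 32 ≤ 33, value 5 + 9 + 18 + 17 = 49.
No other feasible combination does better.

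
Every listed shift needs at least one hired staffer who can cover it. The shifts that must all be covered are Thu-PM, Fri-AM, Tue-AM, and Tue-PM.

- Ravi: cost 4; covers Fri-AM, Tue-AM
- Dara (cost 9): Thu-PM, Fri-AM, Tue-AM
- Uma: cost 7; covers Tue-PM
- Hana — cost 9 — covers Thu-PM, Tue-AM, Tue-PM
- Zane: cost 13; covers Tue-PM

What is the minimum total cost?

13

Choose Ravi and Hana: together they cover Thu-PM, Fri-AM, Tue-AM, Tue-PM — every shift.
Total cost: 4 + 9 = 13.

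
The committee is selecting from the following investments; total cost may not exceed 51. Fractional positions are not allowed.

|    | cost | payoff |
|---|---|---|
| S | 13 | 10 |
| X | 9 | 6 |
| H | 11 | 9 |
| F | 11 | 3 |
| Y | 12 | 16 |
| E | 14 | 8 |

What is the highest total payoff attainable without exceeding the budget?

43

Allowing fractional choices, the relaxed optimum would be about 44.4, but investments are indivisible.
S + X + H + Y: cost 13 + 9 + 11 + 12 = 45 ≤ 51, payoff 10 + 6 + 9 + 16 = 41.
S + H + Y + E: cost 13 + 11 + 12 + 14 = 50 ≤ 51, payoff 10 + 9 + 16 + 8 = 43.
S + X + Y + E: cost 13 + 9 + 12 + 14 = 48 ≤ 51, payoff 10 + 6 + 16 + 8 = 40.
Best is S, H, Y, and E with total payoff 43.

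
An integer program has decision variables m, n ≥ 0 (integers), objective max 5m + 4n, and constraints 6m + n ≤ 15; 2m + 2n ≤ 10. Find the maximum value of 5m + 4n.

22

(m,n)=(2,3): 6·2+1·3=15≤15, 2·2+2·3=10≤10, objective 22.
(m,n)=(1,4): 6·1+1·4=10≤15, 2·1+2·4=10≤10, objective 21.
(m,n)=(2,2): 6·2+1·2=14≤15, 2·2+2·2=8≤10, objective 18.
Maximum is 22 at (m,n)=(2,3).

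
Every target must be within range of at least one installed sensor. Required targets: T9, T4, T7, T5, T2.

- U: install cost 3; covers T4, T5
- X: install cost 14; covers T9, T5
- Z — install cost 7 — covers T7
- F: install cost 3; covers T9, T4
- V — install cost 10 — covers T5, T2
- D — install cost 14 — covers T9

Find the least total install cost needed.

The greedy cost-per-new-target heuristic would pick U, F, Z, and V for 23, but a cheaper cover exists.
Choose Z, F, and V: together they cover T9, T4, T7, T5, T2 — every target.
Total install cost: 7 + 3 + 10 = 20.
No cover costs less than 20.

20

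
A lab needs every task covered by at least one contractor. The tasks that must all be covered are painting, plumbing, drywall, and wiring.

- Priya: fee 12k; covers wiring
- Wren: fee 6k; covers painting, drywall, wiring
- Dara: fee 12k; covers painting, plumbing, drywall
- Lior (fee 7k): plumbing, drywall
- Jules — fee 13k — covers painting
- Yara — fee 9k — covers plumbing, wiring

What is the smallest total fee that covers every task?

13

Choose Wren and Lior: together they cover painting, plumbing, drywall, wiring — every task.
Total fee: 6 + 7 = 13.
No cover costs less than 13.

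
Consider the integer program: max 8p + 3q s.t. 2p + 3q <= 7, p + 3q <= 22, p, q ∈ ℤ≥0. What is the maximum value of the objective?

24

(p,q)=(3,0): 2·3+3·0=6≤7, 1·3+3·0=3≤22, objective 24.
(p,q)=(2,1): 2·2+3·1=7≤7, 1·2+3·1=5≤22, objective 19.
(p,q)=(2,0): 2·2+3·0=4≤7, 1·2+3·0=2≤22, objective 16.
The best lattice point is (3,0), giving 24.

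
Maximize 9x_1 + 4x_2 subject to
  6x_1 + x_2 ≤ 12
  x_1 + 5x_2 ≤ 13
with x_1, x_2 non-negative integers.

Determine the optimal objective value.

18

Relaxing integrality, the LP optimum is 23.69 at (x_1,x_2) = (1.62, 2.28), which is not an integer point.
(x_1,x_2)=(2,0) is feasible, giving 18.
(x_1,x_2)=(1,2) is feasible, giving 17.
The best lattice point is (2,0), giving 18.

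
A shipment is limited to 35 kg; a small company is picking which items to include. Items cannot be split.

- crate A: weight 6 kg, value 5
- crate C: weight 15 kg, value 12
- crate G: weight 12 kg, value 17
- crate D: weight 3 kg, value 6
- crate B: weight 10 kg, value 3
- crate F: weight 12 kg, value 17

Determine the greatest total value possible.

Allowing fractional choices, the relaxed optimum would be about 46.6, but items are indivisible.
crate A + crate G + crate F: weight 6 + 12 + 12 = 30 ≤ 35, value 5 + 17 + 17 = 39.
crate G + crate D + crate F: weight 12 + 3 + 12 = 27 ≤ 35, value 17 + 6 + 17 = 40.
crate A + crate G + crate D + crate F: weight 6 + 12 + 3 + 12 = 33 ≤ 35, value 5 + 17 + 6 + 17 = 45.
Best is crate A, crate G, crate D, and crate F with total value 45.

45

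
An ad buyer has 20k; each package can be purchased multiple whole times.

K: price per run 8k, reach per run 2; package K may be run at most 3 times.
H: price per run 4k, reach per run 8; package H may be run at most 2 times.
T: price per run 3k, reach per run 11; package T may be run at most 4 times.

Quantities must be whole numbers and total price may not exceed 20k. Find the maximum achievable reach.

60

1×H and 4×T: price 16 ≤ 20, reach 1·8 + 4·11 = 52.
2×H and 4×T: price 20 ≤ 20, reach 2·8 + 4·11 = 60.
Best is 60.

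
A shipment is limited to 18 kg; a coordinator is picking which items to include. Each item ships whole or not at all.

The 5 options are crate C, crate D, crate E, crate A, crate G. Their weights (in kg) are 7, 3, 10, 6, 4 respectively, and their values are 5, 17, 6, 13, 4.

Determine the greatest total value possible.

35

crate C + crate D + crate A: weight 7 + 3 + 6 = 16 ≤ 18, value 5 + 17 + 13 = 35.
crate D + crate A + crate G: weight 3 + 6 + 4 = 13 ≤ 18, value 17 + 13 + 4 = 34.
Best is crate C, crate D, and crate A with total value 35.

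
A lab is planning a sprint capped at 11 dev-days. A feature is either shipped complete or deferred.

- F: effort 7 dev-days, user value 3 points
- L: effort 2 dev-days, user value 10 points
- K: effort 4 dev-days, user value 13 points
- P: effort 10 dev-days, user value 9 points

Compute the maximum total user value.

Allowing fractional choices, the relaxed optimum would be about 27.5, but features are indivisible.
K: effort 4 ≤ 11, user value 13.
F + K: effort 7 + 4 = 11 ≤ 11, user value 3 + 13 = 16.
L + K: effort 2 + 4 = 6 ≤ 11, user value 10 + 13 = 23.
Best is L and K with total user value 23.

23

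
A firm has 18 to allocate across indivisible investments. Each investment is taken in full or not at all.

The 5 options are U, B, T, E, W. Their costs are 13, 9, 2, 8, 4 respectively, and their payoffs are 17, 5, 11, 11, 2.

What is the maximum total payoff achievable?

28

T + E: cost 2 + 8 = 10 ≤ 18, payoff 11 + 11 = 22.
T + E + W: cost 2 + 8 + 4 = 14 ≤ 18, payoff 11 + 11 + 2 = 24.
U + T: cost 13 + 2 = 15 ≤ 18, payoff 17 + 11 = 28.
Best is U and T with total payoff 28.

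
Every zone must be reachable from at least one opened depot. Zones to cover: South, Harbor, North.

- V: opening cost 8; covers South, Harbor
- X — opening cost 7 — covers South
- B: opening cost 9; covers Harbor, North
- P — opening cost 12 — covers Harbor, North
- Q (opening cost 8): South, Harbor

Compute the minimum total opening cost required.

Choose X and B: together they cover South, Harbor, North — every zone.
Total opening cost: 7 + 9 = 16.

16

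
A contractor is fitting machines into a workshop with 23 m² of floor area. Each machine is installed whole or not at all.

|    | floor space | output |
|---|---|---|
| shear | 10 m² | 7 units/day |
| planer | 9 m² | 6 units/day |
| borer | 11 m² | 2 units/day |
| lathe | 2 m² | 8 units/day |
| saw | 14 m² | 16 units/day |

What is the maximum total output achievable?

This is an integer program with binary decision variables.
lathe + saw: floor space 2 + 14 = 16 ≤ 23, output 8 + 16 = 24.
planer + saw: floor space 9 + 14 = 23 ≤ 23, output 6 + 16 = 22.
Best is lathe and saw with total output 24.

24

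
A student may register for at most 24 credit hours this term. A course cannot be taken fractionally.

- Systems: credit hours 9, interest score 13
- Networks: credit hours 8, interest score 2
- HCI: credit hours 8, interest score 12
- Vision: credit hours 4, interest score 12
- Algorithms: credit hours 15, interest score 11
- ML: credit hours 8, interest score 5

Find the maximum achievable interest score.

Take Systems, HCI, and Vision: credit hours 9 + 8 + 4 = 21 ≤ 24, interest score 13 + 12 + 12 = 37.
No other feasible combination does better.

37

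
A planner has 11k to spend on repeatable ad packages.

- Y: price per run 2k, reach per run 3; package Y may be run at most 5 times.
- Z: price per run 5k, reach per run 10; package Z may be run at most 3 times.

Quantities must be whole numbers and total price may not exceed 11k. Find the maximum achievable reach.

Z has the best ratio (10/5); taking only Z gives at most 2×10 = 20 (stopped by the price limit).
Optimal: 2×Z: price 10 ≤ 11, reach 2·10 = 20.

20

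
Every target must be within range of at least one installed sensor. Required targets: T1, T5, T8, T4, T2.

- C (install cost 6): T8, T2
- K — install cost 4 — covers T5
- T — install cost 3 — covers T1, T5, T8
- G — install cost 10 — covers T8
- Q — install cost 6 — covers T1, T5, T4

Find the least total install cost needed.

12

The greedy cost-per-new-target heuristic would pick T, C, and Q for 15, but a cheaper cover exists.
Choose C and Q: together they cover T1, T5, T8, T4, T2 — every target.
Total install cost: 6 + 6 = 12.
No cover costs less than 12.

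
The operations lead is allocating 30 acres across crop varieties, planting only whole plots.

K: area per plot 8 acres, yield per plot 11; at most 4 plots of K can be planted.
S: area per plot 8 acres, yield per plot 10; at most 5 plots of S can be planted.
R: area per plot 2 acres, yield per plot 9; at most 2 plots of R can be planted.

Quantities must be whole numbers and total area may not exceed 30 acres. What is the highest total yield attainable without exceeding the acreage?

51

This is a bounded integer knapsack.
R has the best ratio (9/2); taking only R gives at most 2×9 = 18 (stopped by the supply cap of 2).
Mixing does better — 3×K and 2×R: area 28 ≤ 30, yield 3·11 + 2·9 = 51.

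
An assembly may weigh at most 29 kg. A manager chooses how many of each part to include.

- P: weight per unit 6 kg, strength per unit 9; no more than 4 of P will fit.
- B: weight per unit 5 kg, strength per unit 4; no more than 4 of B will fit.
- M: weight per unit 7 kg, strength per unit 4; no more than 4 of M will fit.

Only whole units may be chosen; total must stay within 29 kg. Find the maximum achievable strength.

40

P has the best ratio (9/6); taking only P gives at most 4×9 = 36 (stopped by the weight limit).
Mixing does better — 4×P and 1×B: weight 29 ≤ 29, strength 4·9 + 1·4 = 40.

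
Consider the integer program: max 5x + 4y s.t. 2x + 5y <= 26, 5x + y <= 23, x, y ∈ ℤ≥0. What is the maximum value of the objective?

32

(x,y)=(4,3) is feasible, giving 32.
(x,y)=(3,4) is feasible, giving 31.
No feasible integer point exceeds 32.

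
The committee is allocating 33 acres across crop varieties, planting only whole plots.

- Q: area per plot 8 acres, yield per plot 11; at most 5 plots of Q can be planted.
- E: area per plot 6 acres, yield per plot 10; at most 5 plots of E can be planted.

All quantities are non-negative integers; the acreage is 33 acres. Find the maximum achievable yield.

Take 1×Q and 4×E: area 32 ≤ 33, yield 1·11 + 4·10 = 51.
No other integer combination yields more.

51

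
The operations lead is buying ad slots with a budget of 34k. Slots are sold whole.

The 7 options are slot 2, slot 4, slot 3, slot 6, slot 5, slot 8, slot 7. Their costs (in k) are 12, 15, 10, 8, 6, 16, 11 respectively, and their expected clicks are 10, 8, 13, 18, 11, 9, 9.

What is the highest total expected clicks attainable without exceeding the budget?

This is an integer program with binary decision variables.
slot 3 + slot 6 + slot 7: cost 10 + 8 + 11 = 29 ≤ 34, expected clicks 13 + 18 + 9 = 40.
slot 3 + slot 6 + slot 5: cost 10 + 8 + 6 = 24 ≤ 34, expected clicks 13 + 18 + 11 = 42.
slot 2 + slot 3 + slot 6: cost 12 + 10 + 8 = 30 ≤ 34, expected clicks 10 + 13 + 18 = 41.
Best is slot 3, slot 6, and slot 5 with total expected clicks 42.

42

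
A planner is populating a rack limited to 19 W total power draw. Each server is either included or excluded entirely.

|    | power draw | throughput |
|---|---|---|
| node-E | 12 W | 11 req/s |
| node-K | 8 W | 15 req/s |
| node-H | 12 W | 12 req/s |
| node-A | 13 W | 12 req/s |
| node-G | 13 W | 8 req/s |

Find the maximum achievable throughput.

Take node-K: power draw 8 ≤ 19, throughput 15.
No other feasible combination does better.

15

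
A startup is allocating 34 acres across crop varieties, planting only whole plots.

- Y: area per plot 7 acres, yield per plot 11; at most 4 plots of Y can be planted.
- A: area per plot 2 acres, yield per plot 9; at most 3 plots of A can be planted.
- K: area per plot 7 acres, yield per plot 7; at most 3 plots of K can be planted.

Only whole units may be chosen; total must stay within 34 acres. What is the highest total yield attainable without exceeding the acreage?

71

This is a bounded integer knapsack.
4×Y and 3×A: area 34 ≤ 34, yield 4·11 + 3·9 = 71.
3×Y, 3×A, and 1×K: area 34 ≤ 34, yield 3·11 + 3·9 + 1·7 = 67.
Best is 71.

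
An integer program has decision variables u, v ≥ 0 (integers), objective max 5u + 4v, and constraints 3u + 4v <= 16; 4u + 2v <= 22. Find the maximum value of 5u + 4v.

25

(u,v)=(5,0): 3·5+4·0=15≤16, 4·5+2·0=20≤22, objective 25.
(u,v)=(4,1): 3·4+4·1=16≤16, 4·4+2·1=18≤22, objective 24.
No feasible integer point exceeds 25.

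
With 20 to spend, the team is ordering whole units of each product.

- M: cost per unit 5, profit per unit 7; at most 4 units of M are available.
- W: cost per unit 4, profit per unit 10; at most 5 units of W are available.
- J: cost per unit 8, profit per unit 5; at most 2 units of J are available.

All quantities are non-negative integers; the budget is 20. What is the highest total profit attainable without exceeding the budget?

50

This is a bounded integer knapsack.
Take 5×W: cost 20 ≤ 20, profit 5·10 = 50.
W has the best ratio (10/4) and is taken to its limit of 5; remaining capacity is filled optimally with the others.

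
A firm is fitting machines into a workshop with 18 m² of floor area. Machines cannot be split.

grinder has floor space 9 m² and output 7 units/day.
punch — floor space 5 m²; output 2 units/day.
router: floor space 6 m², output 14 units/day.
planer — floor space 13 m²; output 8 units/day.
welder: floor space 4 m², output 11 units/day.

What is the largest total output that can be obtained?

27

This is an integer program with binary decision variables.
Take punch, router, and welder: floor space 5 + 6 + 4 = 15 ≤ 18, output 2 + 14 + 11 = 27.
No other feasible combination does better.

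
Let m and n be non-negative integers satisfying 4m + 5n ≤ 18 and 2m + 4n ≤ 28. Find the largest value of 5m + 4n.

(m,n)=(4,0): 4·4+5·0=16≤18, 2·4+4·0=8≤28, objective 20.
(m,n)=(3,1): 4·3+5·1=17≤18, 2·3+4·1=10≤28, objective 19.
Maximum is 20 at (m,n)=(4,0).

20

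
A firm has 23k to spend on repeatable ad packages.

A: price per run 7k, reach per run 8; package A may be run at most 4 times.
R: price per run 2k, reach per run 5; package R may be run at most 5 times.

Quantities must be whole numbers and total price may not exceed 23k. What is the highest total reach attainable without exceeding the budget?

36

This is a bounded integer knapsack.
Take 2×A and 4×R: price 22 ≤ 23, reach 2·8 + 4·5 = 36.
No other integer combination yields more.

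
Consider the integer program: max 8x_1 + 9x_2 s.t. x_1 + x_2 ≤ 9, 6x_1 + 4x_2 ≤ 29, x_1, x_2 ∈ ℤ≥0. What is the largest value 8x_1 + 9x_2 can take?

63

Relaxing integrality, the LP optimum is 65.25 at (x_1,x_2) = (0, 7.25), which is not an integer point.
(x_1,x_2)=(0,7): 1·0+1·7=7≤9, 6·0+4·7=28≤29, objective 63.
(x_1,x_2)=(0,6): 1·0+1·6=6≤9, 6·0+4·6=24≤29, objective 54.
Maximum is 63 at (x_1,x_2)=(0,7).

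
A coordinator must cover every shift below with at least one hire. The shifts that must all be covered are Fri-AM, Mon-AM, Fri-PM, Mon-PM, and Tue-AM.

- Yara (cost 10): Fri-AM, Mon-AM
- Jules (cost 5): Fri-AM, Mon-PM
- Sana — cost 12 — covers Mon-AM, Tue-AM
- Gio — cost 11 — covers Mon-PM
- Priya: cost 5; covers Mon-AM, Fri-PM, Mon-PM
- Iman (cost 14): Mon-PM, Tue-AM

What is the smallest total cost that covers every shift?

22

Choose Jules, Sana, and Priya: together they cover Fri-AM, Mon-AM, Fri-PM, Mon-PM, Tue-AM — every shift.
Total cost: 5 + 12 + 5 = 22.
No cover costs less than 22.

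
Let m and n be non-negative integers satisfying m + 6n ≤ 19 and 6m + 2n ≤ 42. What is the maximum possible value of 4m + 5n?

Relaxing integrality, the LP optimum is 35.76 at (m,n) = (6.29, 2.12), which is not an integer point.
(m,n)=(6,2) is feasible, giving 34.
(m,n)=(5,2) is feasible, giving 30.
(m,n)=(6,1) is feasible, giving 29.
(m,n)=(5,1) is feasible, giving 25.
The best lattice point is (6,2), giving 34.

34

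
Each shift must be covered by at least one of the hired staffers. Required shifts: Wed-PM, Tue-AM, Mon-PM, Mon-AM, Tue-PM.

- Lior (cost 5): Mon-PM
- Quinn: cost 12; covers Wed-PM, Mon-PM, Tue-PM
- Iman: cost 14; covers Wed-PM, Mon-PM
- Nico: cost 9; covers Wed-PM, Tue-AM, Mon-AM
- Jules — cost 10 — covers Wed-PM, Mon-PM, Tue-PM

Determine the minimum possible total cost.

This is a weighted set-cover instance.
The greedy cost-per-new-shift heuristic would pick Nico, Lior, and Jules for 24, but a cheaper cover exists.
Choose Nico and Jules: together they cover Wed-PM, Tue-AM, Mon-PM, Mon-AM, Tue-PM — every shift.
Total cost: 9 + 10 = 19.
No cover costs less than 19.

19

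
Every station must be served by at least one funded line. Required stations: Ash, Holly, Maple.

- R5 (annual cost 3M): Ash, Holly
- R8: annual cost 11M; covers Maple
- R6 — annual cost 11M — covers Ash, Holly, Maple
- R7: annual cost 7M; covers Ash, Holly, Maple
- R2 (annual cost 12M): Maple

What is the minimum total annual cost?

7

The greedy cost-per-new-station heuristic would pick R5 and R7 for 10, but a cheaper cover exists.
R7 alone covers Ash, Holly, Maple — every station.
Total annual cost: 7.
No cover costs less than 7.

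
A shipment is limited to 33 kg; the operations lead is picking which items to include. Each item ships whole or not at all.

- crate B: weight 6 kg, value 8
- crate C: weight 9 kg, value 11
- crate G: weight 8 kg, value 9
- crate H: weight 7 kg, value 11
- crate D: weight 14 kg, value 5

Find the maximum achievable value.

Allowing fractional choices, the relaxed optimum would be about 40.1, but items are indivisible.
crate B + crate C + crate G + crate H: weight 6 + 9 + 8 + 7 = 30 ≤ 33, value 8 + 11 + 9 + 11 = 39.
crate C + crate G + crate H: weight 9 + 8 + 7 = 24 ≤ 33, value 11 + 9 + 11 = 31.
Best is crate B, crate C, crate G, and crate H with total value 39.

39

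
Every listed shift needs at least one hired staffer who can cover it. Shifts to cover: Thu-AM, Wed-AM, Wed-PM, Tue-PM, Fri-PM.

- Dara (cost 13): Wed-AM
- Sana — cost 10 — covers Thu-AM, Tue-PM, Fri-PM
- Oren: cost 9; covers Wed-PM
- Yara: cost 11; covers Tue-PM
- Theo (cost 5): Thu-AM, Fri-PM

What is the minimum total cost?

Choose Dara, Sana, and Oren: together they cover Thu-AM, Wed-AM, Wed-PM, Tue-PM, Fri-PM — every shift.
Total cost: 13 + 10 + 9 = 32.

32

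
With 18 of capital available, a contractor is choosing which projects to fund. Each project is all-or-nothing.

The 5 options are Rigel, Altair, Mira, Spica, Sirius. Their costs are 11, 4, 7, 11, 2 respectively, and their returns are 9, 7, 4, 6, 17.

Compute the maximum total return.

33

Treat it as a binary knapsack problem.
Altair + Spica + Sirius: cost 4 + 11 + 2 = 17 ≤ 18, return 7 + 6 + 17 = 30.
Rigel + Altair + Sirius: cost 11 + 4 + 2 = 17 ≤ 18, return 9 + 7 + 17 = 33.
Best is Rigel, Altair, and Sirius with total return 33.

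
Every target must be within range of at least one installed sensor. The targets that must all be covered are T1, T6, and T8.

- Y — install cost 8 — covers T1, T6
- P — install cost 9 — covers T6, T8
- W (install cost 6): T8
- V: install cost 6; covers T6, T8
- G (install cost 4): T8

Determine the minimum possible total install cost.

12

The greedy cost-per-new-target heuristic would pick V and Y for 14, but a cheaper cover exists.
Choose Y and G: together they cover T1, T6, T8 — every target.
Total install cost: 8 + 4 = 12.
No cover costs less than 12.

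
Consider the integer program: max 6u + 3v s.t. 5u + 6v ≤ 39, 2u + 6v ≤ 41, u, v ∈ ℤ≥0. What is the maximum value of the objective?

(u,v)=(7,0): 5·7+6·0=35≤39, 2·7+6·0=14≤41, objective 42.
(u,v)=(6,1): 5·6+6·1=36≤39, 2·6+6·1=18≤41, objective 39.
(u,v)=(6,0): 5·6+6·0=30≤39, 2·6+6·0=12≤41, objective 36.
The best lattice point is (7,0), giving 42.

42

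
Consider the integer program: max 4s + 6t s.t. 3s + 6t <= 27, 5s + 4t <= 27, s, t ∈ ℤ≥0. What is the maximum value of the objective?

(s,t)=(3,3): 3·3+6·3=27≤27, 5·3+4·3=27≤27, objective 30.
(s,t)=(2,3): 3·2+6·3=24≤27, 5·2+4·3=22≤27, objective 26.
(s,t)=(3,2): 3·3+6·2=21≤27, 5·3+4·2=23≤27, objective 24.
The best lattice point is (3,3), giving 30.

30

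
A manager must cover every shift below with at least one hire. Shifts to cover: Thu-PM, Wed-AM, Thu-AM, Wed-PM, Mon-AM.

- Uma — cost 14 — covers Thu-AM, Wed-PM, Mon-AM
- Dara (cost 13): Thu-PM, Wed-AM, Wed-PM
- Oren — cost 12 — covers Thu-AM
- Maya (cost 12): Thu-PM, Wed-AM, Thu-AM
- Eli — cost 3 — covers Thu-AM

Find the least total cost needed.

Choose Uma and Maya: together they cover Thu-PM, Wed-AM, Thu-AM, Wed-PM, Mon-AM — every shift.
Total cost: 14 + 12 = 26.

26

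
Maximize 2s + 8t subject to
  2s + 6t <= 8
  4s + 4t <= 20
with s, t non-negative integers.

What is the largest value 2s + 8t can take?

10

Relaxing integrality, the LP optimum is 10.67 at (s,t) = (0, 1.33), which is not an integer point.
(s,t)=(1,1): 2·1+6·1=8≤8, 4·1+4·1=8≤20, objective 10.
(s,t)=(0,1): 2·0+6·1=6≤8, 4·0+4·1=4≤20, objective 8.
(s,t)=(2,0): 2·2+6·0=4≤8, 4·2+4·0=8≤20, objective 4.
(s,t)=(1,0): 2·1+6·0=2≤8, 4·1+4·0=4≤20, objective 2.
Maximum is 10 at (s,t)=(1,1).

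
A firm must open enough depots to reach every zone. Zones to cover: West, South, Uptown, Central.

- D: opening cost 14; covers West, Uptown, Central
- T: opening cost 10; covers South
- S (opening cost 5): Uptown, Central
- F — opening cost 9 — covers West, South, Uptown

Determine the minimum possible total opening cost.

Choose S and F: together they cover West, South, Uptown, Central — every zone.
Total opening cost: 5 + 9 = 14.
No cover costs less than 14.

14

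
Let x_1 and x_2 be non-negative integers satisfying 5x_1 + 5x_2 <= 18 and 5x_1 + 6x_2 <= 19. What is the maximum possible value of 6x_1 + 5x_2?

18

The continuous relaxation peaks at (3.6, 0) with value 21.60; rounding to a feasible lattice point costs some objective.
(x_1,x_2)=(3,0): 5·3+5·0=15≤18, 5·3+6·0=15≤19, objective 18.
(x_1,x_2)=(2,1): 5·2+5·1=15≤18, 5·2+6·1=16≤19, objective 17.
(x_1,x_2)=(2,0): 5·2+5·0=10≤18, 5·2+6·0=10≤19, objective 12.
The best lattice point is (3,0), giving 18.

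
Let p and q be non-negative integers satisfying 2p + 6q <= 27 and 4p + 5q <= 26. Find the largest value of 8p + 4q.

48

(p,q)=(6,0): 2·6+6·0=12≤27, 4·6+5·0=24≤26, objective 48.
(p,q)=(5,1): 2·5+6·1=16≤27, 4·5+5·1=25≤26, objective 44.
(p,q)=(5,0): 2·5+6·0=10≤27, 4·5+5·0=20≤26, objective 40.
Maximum is 48 at (p,q)=(6,0).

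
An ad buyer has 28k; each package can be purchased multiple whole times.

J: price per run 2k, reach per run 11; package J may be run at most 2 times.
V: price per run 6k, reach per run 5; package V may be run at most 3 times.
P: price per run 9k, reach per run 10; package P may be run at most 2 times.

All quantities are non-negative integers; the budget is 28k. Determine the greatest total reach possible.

47

This is a bounded integer knapsack.
J has the best ratio (11/2); taking only J gives at most 2×11 = 22 (stopped by the supply cap of 2).
Mixing does better — 2×J, 1×V, and 2×P: price 28 ≤ 28, reach 2·11 + 1·5 + 2·10 = 47.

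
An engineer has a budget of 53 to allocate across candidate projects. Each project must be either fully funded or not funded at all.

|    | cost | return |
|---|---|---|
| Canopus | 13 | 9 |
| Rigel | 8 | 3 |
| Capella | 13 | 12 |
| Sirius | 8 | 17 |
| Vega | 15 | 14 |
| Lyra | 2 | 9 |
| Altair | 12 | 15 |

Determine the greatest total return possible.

Allowing fractional choices, the relaxed optimum would be about 69.1, but projects are indivisible.
Capella + Sirius + Vega + Lyra + Altair: cost 13 + 8 + 15 + 2 + 12 = 50 ≤ 53, return 12 + 17 + 14 + 9 + 15 = 67.
Canopus + Sirius + Vega + Lyra + Altair: cost 13 + 8 + 15 + 2 + 12 = 50 ≤ 53, return 9 + 17 + 14 + 9 + 15 = 64.
Best is Capella, Sirius, Vega, Lyra, and Altair with total return 67.

67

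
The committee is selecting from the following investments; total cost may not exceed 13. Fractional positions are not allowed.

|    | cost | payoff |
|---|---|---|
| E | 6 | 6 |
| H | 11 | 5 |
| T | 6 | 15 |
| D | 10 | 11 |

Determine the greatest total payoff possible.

21

Take E and T: cost 6 + 6 = 12 ≤ 13, payoff 6 + 15 = 21.
No other feasible combination does better.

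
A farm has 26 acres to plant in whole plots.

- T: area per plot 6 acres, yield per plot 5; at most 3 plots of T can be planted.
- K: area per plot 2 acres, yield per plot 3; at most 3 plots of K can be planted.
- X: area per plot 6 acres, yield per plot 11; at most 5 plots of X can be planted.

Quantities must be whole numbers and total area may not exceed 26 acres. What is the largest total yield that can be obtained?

47

X has the best ratio (11/6); taking only X gives at most 4×11 = 44 (stopped by the area limit).
Mixing does better — 1×K and 4×X: area 26 ≤ 26, yield 1·3 + 4·11 = 47.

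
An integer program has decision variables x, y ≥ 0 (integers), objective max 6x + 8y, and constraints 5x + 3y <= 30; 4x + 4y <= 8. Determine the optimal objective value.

16

(x,y)=(0,2): 5·0+3·2=6≤30, 4·0+4·2=8≤8, objective 16.
(x,y)=(1,1): 5·1+3·1=8≤30, 4·1+4·1=8≤8, objective 14.
(x,y)=(0,1): 5·0+3·1=3≤30, 4·0+4·1=4≤8, objective 8.
No feasible integer point exceeds 16.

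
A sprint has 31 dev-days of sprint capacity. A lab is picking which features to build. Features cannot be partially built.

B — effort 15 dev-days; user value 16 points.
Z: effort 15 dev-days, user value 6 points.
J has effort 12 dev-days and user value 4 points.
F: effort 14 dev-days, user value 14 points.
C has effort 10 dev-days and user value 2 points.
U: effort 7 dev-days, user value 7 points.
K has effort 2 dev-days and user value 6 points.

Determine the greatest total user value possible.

Treat it as a binary knapsack problem.
B + U + K: effort 15 + 7 + 2 = 24 ≤ 31, user value 16 + 7 + 6 = 29.
B + F: effort 15 + 14 = 29 ≤ 31, user value 16 + 14 = 30.
B + F + K: effort 15 + 14 + 2 = 31 ≤ 31, user value 16 + 14 + 6 = 36.
Best is B, F, and K with total user value 36.

36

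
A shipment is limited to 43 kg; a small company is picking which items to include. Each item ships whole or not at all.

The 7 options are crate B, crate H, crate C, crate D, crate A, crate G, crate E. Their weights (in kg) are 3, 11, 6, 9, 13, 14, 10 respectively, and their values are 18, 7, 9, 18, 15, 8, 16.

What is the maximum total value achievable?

76

Allowing fractional choices, the relaxed optimum would be about 77.3, but items are indivisible.
crate B + crate C + crate D + crate A + crate E: weight 3 + 6 + 9 + 13 + 10 = 41 ≤ 43, value 18 + 9 + 18 + 15 + 16 = 76.
crate B + crate H + crate C + crate D + crate E: weight 3 + 11 + 6 + 9 + 10 = 39 ≤ 43, value 18 + 7 + 9 + 18 + 16 = 68.
crate B + crate C + crate D + crate G + crate E: weight 3 + 6 + 9 + 14 + 10 = 42 ≤ 43, value 18 + 9 + 18 + 8 + 16 = 69.
Best is crate B, crate C, crate D, crate A, and crate E with total value 76.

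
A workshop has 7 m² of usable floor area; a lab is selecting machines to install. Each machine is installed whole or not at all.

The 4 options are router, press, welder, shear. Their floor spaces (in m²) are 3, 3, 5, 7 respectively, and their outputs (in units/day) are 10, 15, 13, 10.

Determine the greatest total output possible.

Allowing fractional choices, the relaxed optimum would be about 27.6, but machines are indivisible.
welder: floor space 5 ≤ 7, output 13.
router + press: floor space 3 + 3 = 6 ≤ 7, output 10 + 15 = 25.
press: floor space 3 ≤ 7, output 15.
Best is router and press with total output 25.

25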